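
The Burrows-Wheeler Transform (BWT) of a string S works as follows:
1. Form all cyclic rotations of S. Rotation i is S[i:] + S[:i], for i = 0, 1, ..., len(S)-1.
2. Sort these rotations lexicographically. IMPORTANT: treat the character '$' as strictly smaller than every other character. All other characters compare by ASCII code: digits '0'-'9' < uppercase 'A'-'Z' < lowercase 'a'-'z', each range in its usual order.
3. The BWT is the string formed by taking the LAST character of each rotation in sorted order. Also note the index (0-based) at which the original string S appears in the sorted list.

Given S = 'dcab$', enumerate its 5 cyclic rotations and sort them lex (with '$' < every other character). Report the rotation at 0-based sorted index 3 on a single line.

Answer: cab$d

Derivation:
All 5 rotations (rotation i = S[i:]+S[:i]):
  rot[0] = dcab$
  rot[1] = cab$d
  rot[2] = ab$dc
  rot[3] = b$dca
  rot[4] = $dcab
Sorted (with $ < everything):
  sorted[0] = $dcab
  sorted[1] = ab$dc
  sorted[2] = b$dca
  sorted[3] = cab$d
  sorted[4] = dcab$
sorted[3] = cab$d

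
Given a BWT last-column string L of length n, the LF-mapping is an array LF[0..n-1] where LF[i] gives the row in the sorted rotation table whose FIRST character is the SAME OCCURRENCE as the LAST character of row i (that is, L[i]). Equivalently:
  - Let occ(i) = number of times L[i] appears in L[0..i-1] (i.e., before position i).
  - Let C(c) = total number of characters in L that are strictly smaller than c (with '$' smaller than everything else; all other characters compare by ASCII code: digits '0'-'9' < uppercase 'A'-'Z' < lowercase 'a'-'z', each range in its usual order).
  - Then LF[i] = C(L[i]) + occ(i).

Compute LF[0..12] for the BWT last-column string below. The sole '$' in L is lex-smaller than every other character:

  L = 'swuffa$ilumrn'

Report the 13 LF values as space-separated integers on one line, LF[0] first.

Answer: 9 12 10 2 3 1 0 4 5 11 6 8 7

Derivation:
Char counts: '$':1, 'a':1, 'f':2, 'i':1, 'l':1, 'm':1, 'n':1, 'r':1, 's':1, 'u':2, 'w':1
C (first-col start): C('$')=0, C('a')=1, C('f')=2, C('i')=4, C('l')=5, C('m')=6, C('n')=7, C('r')=8, C('s')=9, C('u')=10, C('w')=12
L[0]='s': occ=0, LF[0]=C('s')+0=9+0=9
L[1]='w': occ=0, LF[1]=C('w')+0=12+0=12
L[2]='u': occ=0, LF[2]=C('u')+0=10+0=10
L[3]='f': occ=0, LF[3]=C('f')+0=2+0=2
L[4]='f': occ=1, LF[4]=C('f')+1=2+1=3
L[5]='a': occ=0, LF[5]=C('a')+0=1+0=1
L[6]='$': occ=0, LF[6]=C('$')+0=0+0=0
L[7]='i': occ=0, LF[7]=C('i')+0=4+0=4
L[8]='l': occ=0, LF[8]=C('l')+0=5+0=5
L[9]='u': occ=1, LF[9]=C('u')+1=10+1=11
L[10]='m': occ=0, LF[10]=C('m')+0=6+0=6
L[11]='r': occ=0, LF[11]=C('r')+0=8+0=8
L[12]='n': occ=0, LF[12]=C('n')+0=7+0=7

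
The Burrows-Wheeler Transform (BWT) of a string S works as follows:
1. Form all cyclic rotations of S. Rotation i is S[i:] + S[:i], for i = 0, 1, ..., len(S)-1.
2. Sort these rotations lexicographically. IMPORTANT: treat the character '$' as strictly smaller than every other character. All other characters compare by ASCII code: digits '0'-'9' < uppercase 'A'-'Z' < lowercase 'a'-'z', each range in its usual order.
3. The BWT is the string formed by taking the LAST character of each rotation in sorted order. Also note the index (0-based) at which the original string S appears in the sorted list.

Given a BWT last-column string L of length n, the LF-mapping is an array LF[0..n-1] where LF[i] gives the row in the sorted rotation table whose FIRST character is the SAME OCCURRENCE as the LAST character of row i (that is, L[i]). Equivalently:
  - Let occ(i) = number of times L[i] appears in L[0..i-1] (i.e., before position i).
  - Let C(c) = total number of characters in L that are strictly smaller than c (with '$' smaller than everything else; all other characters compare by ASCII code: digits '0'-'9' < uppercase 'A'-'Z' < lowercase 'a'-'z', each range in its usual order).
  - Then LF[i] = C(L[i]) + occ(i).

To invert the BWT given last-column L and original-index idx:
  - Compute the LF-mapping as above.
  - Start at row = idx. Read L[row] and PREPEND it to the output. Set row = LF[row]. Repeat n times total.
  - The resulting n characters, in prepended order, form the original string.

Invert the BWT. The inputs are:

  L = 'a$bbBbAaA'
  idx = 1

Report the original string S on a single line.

LF mapping: 4 0 6 7 3 8 1 5 2
Walk LF starting at row 1, prepending L[row]:
  step 1: row=1, L[1]='$', prepend. Next row=LF[1]=0
  step 2: row=0, L[0]='a', prepend. Next row=LF[0]=4
  step 3: row=4, L[4]='B', prepend. Next row=LF[4]=3
  step 4: row=3, L[3]='b', prepend. Next row=LF[3]=7
  step 5: row=7, L[7]='a', prepend. Next row=LF[7]=5
  step 6: row=5, L[5]='b', prepend. Next row=LF[5]=8
  step 7: row=8, L[8]='A', prepend. Next row=LF[8]=2
  step 8: row=2, L[2]='b', prepend. Next row=LF[2]=6
  step 9: row=6, L[6]='A', prepend. Next row=LF[6]=1
Reversed output: AbAbabBa$

Answer: AbAbabBa$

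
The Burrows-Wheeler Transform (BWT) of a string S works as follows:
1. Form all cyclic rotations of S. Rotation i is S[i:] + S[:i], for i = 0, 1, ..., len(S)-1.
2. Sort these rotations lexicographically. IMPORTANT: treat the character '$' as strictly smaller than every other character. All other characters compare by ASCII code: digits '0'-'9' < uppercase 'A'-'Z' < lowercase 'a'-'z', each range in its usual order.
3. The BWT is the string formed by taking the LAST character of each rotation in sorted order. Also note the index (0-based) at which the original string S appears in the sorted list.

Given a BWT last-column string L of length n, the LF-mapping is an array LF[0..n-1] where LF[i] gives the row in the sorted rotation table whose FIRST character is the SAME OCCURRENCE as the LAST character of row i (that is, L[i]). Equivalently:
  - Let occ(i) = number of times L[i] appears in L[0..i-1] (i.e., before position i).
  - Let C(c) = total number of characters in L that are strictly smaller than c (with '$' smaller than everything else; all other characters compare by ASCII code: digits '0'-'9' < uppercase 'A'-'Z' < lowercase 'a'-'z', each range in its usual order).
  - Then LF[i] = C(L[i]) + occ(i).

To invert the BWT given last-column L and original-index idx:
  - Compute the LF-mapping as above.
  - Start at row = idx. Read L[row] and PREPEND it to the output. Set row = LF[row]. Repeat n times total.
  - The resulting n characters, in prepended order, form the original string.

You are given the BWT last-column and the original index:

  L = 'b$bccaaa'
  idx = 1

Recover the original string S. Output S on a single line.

LF mapping: 4 0 5 6 7 1 2 3
Walk LF starting at row 1, prepending L[row]:
  step 1: row=1, L[1]='$', prepend. Next row=LF[1]=0
  step 2: row=0, L[0]='b', prepend. Next row=LF[0]=4
  step 3: row=4, L[4]='c', prepend. Next row=LF[4]=7
  step 4: row=7, L[7]='a', prepend. Next row=LF[7]=3
  step 5: row=3, L[3]='c', prepend. Next row=LF[3]=6
  step 6: row=6, L[6]='a', prepend. Next row=LF[6]=2
  step 7: row=2, L[2]='b', prepend. Next row=LF[2]=5
  step 8: row=5, L[5]='a', prepend. Next row=LF[5]=1
Reversed output: abacacb$

Answer: abacacb$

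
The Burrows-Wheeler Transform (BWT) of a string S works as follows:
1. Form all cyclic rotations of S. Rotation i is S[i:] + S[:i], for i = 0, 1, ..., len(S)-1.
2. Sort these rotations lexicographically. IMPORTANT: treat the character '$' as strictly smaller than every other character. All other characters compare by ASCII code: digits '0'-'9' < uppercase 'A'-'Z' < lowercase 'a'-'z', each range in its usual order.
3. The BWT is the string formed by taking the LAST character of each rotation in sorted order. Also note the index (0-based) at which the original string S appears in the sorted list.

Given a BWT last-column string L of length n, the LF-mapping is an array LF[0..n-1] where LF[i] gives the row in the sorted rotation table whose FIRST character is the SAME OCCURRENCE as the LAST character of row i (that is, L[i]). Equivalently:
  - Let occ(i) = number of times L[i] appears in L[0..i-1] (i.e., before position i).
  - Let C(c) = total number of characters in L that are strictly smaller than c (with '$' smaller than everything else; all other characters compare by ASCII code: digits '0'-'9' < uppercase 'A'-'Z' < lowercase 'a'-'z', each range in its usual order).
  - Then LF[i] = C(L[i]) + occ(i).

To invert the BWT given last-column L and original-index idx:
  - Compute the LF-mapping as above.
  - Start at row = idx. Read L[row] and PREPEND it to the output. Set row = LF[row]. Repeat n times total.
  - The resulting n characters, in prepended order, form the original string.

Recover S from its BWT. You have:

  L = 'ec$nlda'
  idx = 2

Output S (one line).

Answer: candle$

Derivation:
LF mapping: 4 2 0 6 5 3 1
Walk LF starting at row 2, prepending L[row]:
  step 1: row=2, L[2]='$', prepend. Next row=LF[2]=0
  step 2: row=0, L[0]='e', prepend. Next row=LF[0]=4
  step 3: row=4, L[4]='l', prepend. Next row=LF[4]=5
  step 4: row=5, L[5]='d', prepend. Next row=LF[5]=3
  step 5: row=3, L[3]='n', prepend. Next row=LF[3]=6
  step 6: row=6, L[6]='a', prepend. Next row=LF[6]=1
  step 7: row=1, L[1]='c', prepend. Next row=LF[1]=2
Reversed output: candle$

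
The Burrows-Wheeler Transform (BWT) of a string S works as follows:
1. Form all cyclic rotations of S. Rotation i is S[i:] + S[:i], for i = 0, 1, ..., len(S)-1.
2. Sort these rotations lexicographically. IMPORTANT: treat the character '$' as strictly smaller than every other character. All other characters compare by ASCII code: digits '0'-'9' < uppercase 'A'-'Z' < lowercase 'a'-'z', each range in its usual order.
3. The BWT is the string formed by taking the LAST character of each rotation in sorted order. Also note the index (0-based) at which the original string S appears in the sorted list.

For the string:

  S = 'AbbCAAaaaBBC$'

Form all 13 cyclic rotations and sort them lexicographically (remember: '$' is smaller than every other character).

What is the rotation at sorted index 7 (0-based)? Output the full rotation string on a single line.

Answer: CAAaaaBBC$Abb

Derivation:
All 13 rotations (rotation i = S[i:]+S[:i]):
  rot[0] = AbbCAAaaaBBC$
  rot[1] = bbCAAaaaBBC$A
  rot[2] = bCAAaaaBBC$Ab
  rot[3] = CAAaaaBBC$Abb
  rot[4] = AAaaaBBC$AbbC
  rot[5] = AaaaBBC$AbbCA
  rot[6] = aaaBBC$AbbCAA
  rot[7] = aaBBC$AbbCAAa
  rot[8] = aBBC$AbbCAAaa
  rot[9] = BBC$AbbCAAaaa
  rot[10] = BC$AbbCAAaaaB
  rot[11] = C$AbbCAAaaaBB
  rot[12] = $AbbCAAaaaBBC
Sorted (with $ < everything):
  sorted[0] = $AbbCAAaaaBBC
  sorted[1] = AAaaaBBC$AbbC
  sorted[2] = AaaaBBC$AbbCA
  sorted[3] = AbbCAAaaaBBC$
  sorted[4] = BBC$AbbCAAaaa
  sorted[5] = BC$AbbCAAaaaB
  sorted[6] = C$AbbCAAaaaBB
  sorted[7] = CAAaaaBBC$Abb
  sorted[8] = aBBC$AbbCAAaa
  sorted[9] = aaBBC$AbbCAAa
  sorted[10] = aaaBBC$AbbCAA
  sorted[11] = bCAAaaaBBC$Ab
  sorted[12] = bbCAAaaaBBC$A
sorted[7] = CAAaaaBBC$Abb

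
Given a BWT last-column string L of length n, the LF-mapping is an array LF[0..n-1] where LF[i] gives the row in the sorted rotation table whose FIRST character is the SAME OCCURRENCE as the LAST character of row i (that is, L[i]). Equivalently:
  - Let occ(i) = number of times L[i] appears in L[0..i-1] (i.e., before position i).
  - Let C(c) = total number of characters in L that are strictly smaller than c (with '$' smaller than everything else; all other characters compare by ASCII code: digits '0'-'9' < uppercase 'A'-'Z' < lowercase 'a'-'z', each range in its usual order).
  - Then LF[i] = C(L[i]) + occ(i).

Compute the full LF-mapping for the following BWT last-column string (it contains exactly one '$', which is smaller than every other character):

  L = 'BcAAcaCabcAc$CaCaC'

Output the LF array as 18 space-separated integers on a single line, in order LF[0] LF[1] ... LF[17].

Answer: 4 14 1 2 15 9 5 10 13 16 3 17 0 6 11 7 12 8

Derivation:
Char counts: '$':1, 'A':3, 'B':1, 'C':4, 'a':4, 'b':1, 'c':4
C (first-col start): C('$')=0, C('A')=1, C('B')=4, C('C')=5, C('a')=9, C('b')=13, C('c')=14
L[0]='B': occ=0, LF[0]=C('B')+0=4+0=4
L[1]='c': occ=0, LF[1]=C('c')+0=14+0=14
L[2]='A': occ=0, LF[2]=C('A')+0=1+0=1
L[3]='A': occ=1, LF[3]=C('A')+1=1+1=2
L[4]='c': occ=1, LF[4]=C('c')+1=14+1=15
L[5]='a': occ=0, LF[5]=C('a')+0=9+0=9
L[6]='C': occ=0, LF[6]=C('C')+0=5+0=5
L[7]='a': occ=1, LF[7]=C('a')+1=9+1=10
L[8]='b': occ=0, LF[8]=C('b')+0=13+0=13
L[9]='c': occ=2, LF[9]=C('c')+2=14+2=16
L[10]='A': occ=2, LF[10]=C('A')+2=1+2=3
L[11]='c': occ=3, LF[11]=C('c')+3=14+3=17
L[12]='$': occ=0, LF[12]=C('$')+0=0+0=0
L[13]='C': occ=1, LF[13]=C('C')+1=5+1=6
L[14]='a': occ=2, LF[14]=C('a')+2=9+2=11
L[15]='C': occ=2, LF[15]=C('C')+2=5+2=7
L[16]='a': occ=3, LF[16]=C('a')+3=9+3=12
L[17]='C': occ=3, LF[17]=C('C')+3=5+3=8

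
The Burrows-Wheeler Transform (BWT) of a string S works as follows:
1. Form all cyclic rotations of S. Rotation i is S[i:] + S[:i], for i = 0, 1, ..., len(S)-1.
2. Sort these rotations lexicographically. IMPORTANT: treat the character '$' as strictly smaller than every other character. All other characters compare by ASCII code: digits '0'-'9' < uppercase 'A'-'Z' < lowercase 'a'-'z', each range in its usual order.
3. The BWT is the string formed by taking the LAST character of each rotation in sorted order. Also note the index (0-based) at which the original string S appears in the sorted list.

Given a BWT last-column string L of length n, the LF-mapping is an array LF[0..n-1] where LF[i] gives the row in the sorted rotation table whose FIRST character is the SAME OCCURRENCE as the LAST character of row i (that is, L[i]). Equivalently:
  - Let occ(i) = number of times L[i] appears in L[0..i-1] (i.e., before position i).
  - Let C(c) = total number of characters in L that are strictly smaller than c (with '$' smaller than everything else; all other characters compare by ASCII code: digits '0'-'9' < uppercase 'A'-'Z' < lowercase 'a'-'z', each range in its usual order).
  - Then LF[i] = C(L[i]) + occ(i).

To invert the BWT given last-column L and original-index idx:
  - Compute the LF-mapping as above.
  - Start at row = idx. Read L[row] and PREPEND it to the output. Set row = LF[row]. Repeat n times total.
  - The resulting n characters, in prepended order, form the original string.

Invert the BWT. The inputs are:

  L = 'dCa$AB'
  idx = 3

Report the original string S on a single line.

LF mapping: 5 3 4 0 1 2
Walk LF starting at row 3, prepending L[row]:
  step 1: row=3, L[3]='$', prepend. Next row=LF[3]=0
  step 2: row=0, L[0]='d', prepend. Next row=LF[0]=5
  step 3: row=5, L[5]='B', prepend. Next row=LF[5]=2
  step 4: row=2, L[2]='a', prepend. Next row=LF[2]=4
  step 5: row=4, L[4]='A', prepend. Next row=LF[4]=1
  step 6: row=1, L[1]='C', prepend. Next row=LF[1]=3
Reversed output: CAaBd$

Answer: CAaBd$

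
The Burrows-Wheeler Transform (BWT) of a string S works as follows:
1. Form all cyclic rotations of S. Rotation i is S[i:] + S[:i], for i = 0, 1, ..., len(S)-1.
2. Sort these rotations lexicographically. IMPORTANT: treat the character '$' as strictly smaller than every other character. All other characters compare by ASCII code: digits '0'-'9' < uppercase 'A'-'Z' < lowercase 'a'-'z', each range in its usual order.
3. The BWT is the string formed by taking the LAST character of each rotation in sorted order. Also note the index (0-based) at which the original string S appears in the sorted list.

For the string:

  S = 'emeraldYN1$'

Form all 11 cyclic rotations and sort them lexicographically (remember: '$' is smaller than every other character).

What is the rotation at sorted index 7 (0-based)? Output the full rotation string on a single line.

All 11 rotations (rotation i = S[i:]+S[:i]):
  rot[0] = emeraldYN1$
  rot[1] = meraldYN1$e
  rot[2] = eraldYN1$em
  rot[3] = raldYN1$eme
  rot[4] = aldYN1$emer
  rot[5] = ldYN1$emera
  rot[6] = dYN1$emeral
  rot[7] = YN1$emerald
  rot[8] = N1$emeraldY
  rot[9] = 1$emeraldYN
  rot[10] = $emeraldYN1
Sorted (with $ < everything):
  sorted[0] = $emeraldYN1
  sorted[1] = 1$emeraldYN
  sorted[2] = N1$emeraldY
  sorted[3] = YN1$emerald
  sorted[4] = aldYN1$emer
  sorted[5] = dYN1$emeral
  sorted[6] = emeraldYN1$
  sorted[7] = eraldYN1$em
  sorted[8] = ldYN1$emera
  sorted[9] = meraldYN1$e
  sorted[10] = raldYN1$eme
sorted[7] = eraldYN1$em

Answer: eraldYN1$em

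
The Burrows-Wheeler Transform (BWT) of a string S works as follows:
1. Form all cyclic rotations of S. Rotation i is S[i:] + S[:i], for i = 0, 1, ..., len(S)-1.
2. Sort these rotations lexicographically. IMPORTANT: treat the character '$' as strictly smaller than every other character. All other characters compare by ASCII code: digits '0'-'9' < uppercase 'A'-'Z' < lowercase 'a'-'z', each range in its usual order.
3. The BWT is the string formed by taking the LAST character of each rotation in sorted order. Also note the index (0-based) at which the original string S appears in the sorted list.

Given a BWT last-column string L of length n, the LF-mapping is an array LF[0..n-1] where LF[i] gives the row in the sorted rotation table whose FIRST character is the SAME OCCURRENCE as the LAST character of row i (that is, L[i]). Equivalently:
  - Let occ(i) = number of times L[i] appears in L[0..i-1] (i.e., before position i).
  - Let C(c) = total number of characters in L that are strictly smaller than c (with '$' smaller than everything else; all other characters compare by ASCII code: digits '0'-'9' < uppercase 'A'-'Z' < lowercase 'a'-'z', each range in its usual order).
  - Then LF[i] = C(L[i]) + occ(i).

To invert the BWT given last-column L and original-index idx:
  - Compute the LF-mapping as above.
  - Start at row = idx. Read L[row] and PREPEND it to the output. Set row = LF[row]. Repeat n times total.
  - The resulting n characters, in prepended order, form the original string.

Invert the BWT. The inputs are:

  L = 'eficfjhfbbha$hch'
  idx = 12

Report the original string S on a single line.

LF mapping: 6 7 14 4 8 15 10 9 2 3 11 1 0 12 5 13
Walk LF starting at row 12, prepending L[row]:
  step 1: row=12, L[12]='$', prepend. Next row=LF[12]=0
  step 2: row=0, L[0]='e', prepend. Next row=LF[0]=6
  step 3: row=6, L[6]='h', prepend. Next row=LF[6]=10
  step 4: row=10, L[10]='h', prepend. Next row=LF[10]=11
  step 5: row=11, L[11]='a', prepend. Next row=LF[11]=1
  step 6: row=1, L[1]='f', prepend. Next row=LF[1]=7
  step 7: row=7, L[7]='f', prepend. Next row=LF[7]=9
  step 8: row=9, L[9]='b', prepend. Next row=LF[9]=3
  step 9: row=3, L[3]='c', prepend. Next row=LF[3]=4
  step 10: row=4, L[4]='f', prepend. Next row=LF[4]=8
  step 11: row=8, L[8]='b', prepend. Next row=LF[8]=2
  step 12: row=2, L[2]='i', prepend. Next row=LF[2]=14
  step 13: row=14, L[14]='c', prepend. Next row=LF[14]=5
  step 14: row=5, L[5]='j', prepend. Next row=LF[5]=15
  step 15: row=15, L[15]='h', prepend. Next row=LF[15]=13
  step 16: row=13, L[13]='h', prepend. Next row=LF[13]=12
Reversed output: hhjcibfcbffahhe$

Answer: hhjcibfcbffahhe$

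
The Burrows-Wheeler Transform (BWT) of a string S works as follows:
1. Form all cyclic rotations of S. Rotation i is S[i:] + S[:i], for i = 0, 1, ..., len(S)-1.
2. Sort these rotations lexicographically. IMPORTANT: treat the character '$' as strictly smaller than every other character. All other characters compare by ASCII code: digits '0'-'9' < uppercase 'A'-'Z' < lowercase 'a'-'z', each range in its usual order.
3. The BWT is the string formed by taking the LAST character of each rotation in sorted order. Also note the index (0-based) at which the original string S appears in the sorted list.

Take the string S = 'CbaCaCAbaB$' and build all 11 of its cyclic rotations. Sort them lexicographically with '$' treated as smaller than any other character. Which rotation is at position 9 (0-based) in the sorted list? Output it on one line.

All 11 rotations (rotation i = S[i:]+S[:i]):
  rot[0] = CbaCaCAbaB$
  rot[1] = baCaCAbaB$C
  rot[2] = aCaCAbaB$Cb
  rot[3] = CaCAbaB$Cba
  rot[4] = aCAbaB$CbaC
  rot[5] = CAbaB$CbaCa
  rot[6] = AbaB$CbaCaC
  rot[7] = baB$CbaCaCA
  rot[8] = aB$CbaCaCAb
  rot[9] = B$CbaCaCAba
  rot[10] = $CbaCaCAbaB
Sorted (with $ < everything):
  sorted[0] = $CbaCaCAbaB
  sorted[1] = AbaB$CbaCaC
  sorted[2] = B$CbaCaCAba
  sorted[3] = CAbaB$CbaCa
  sorted[4] = CaCAbaB$Cba
  sorted[5] = CbaCaCAbaB$
  sorted[6] = aB$CbaCaCAb
  sorted[7] = aCAbaB$CbaC
  sorted[8] = aCaCAbaB$Cb
  sorted[9] = baB$CbaCaCA
  sorted[10] = baCaCAbaB$C
sorted[9] = baB$CbaCaCA

Answer: baB$CbaCaCA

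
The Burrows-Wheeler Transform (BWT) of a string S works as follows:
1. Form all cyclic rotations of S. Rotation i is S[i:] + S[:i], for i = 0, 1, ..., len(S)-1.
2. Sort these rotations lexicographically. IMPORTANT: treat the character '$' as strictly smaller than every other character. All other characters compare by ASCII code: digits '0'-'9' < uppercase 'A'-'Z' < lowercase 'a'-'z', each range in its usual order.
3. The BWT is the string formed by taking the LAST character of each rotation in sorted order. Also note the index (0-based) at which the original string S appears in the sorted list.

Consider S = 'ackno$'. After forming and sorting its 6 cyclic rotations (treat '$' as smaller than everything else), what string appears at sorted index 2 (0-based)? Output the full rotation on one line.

All 6 rotations (rotation i = S[i:]+S[:i]):
  rot[0] = ackno$
  rot[1] = ckno$a
  rot[2] = kno$ac
  rot[3] = no$ack
  rot[4] = o$ackn
  rot[5] = $ackno
Sorted (with $ < everything):
  sorted[0] = $ackno
  sorted[1] = ackno$
  sorted[2] = ckno$a
  sorted[3] = kno$ac
  sorted[4] = no$ack
  sorted[5] = o$ackn
sorted[2] = ckno$a

Answer: ckno$a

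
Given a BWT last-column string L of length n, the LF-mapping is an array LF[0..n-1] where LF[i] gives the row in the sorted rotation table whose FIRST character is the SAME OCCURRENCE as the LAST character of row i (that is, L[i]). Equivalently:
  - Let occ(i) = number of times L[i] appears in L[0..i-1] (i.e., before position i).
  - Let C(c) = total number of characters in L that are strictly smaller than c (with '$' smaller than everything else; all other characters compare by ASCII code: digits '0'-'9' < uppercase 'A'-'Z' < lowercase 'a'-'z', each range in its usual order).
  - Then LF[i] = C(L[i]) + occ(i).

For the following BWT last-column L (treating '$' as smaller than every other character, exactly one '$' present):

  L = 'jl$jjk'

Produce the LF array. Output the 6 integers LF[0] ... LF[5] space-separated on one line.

Char counts: '$':1, 'j':3, 'k':1, 'l':1
C (first-col start): C('$')=0, C('j')=1, C('k')=4, C('l')=5
L[0]='j': occ=0, LF[0]=C('j')+0=1+0=1
L[1]='l': occ=0, LF[1]=C('l')+0=5+0=5
L[2]='$': occ=0, LF[2]=C('$')+0=0+0=0
L[3]='j': occ=1, LF[3]=C('j')+1=1+1=2
L[4]='j': occ=2, LF[4]=C('j')+2=1+2=3
L[5]='k': occ=0, LF[5]=C('k')+0=4+0=4

Answer: 1 5 0 2 3 4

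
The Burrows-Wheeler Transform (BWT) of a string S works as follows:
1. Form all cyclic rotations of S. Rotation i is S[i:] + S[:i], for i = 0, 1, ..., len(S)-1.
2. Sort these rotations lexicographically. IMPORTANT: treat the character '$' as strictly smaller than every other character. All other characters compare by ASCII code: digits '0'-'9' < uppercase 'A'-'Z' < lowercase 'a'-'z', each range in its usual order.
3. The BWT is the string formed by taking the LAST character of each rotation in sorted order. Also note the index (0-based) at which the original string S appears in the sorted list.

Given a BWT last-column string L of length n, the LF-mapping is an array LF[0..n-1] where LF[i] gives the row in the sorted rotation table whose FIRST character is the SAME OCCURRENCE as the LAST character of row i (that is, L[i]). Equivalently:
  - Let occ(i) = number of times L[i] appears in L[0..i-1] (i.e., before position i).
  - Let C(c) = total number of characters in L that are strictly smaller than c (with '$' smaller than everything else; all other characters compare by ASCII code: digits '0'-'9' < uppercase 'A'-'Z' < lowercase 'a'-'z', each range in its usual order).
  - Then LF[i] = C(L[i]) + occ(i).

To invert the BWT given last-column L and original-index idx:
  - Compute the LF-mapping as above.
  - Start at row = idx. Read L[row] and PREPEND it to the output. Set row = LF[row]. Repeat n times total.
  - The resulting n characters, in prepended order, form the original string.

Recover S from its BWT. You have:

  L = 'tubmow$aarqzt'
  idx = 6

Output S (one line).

LF mapping: 8 10 3 4 5 11 0 1 2 7 6 12 9
Walk LF starting at row 6, prepending L[row]:
  step 1: row=6, L[6]='$', prepend. Next row=LF[6]=0
  step 2: row=0, L[0]='t', prepend. Next row=LF[0]=8
  step 3: row=8, L[8]='a', prepend. Next row=LF[8]=2
  step 4: row=2, L[2]='b', prepend. Next row=LF[2]=3
  step 5: row=3, L[3]='m', prepend. Next row=LF[3]=4
  step 6: row=4, L[4]='o', prepend. Next row=LF[4]=5
  step 7: row=5, L[5]='w', prepend. Next row=LF[5]=11
  step 8: row=11, L[11]='z', prepend. Next row=LF[11]=12
  step 9: row=12, L[12]='t', prepend. Next row=LF[12]=9
  step 10: row=9, L[9]='r', prepend. Next row=LF[9]=7
  step 11: row=7, L[7]='a', prepend. Next row=LF[7]=1
  step 12: row=1, L[1]='u', prepend. Next row=LF[1]=10
  step 13: row=10, L[10]='q', prepend. Next row=LF[10]=6
Reversed output: quartzwombat$

Answer: quartzwombat$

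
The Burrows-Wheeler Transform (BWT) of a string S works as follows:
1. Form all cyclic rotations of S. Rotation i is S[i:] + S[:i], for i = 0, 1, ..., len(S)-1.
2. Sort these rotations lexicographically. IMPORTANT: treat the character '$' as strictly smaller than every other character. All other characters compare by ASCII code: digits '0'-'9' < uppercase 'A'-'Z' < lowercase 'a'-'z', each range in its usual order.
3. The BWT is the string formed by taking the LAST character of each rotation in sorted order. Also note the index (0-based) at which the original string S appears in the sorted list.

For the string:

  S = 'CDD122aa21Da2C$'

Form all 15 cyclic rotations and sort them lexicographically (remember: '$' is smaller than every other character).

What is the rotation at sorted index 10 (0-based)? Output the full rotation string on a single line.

Answer: DD122aa21Da2C$C

Derivation:
All 15 rotations (rotation i = S[i:]+S[:i]):
  rot[0] = CDD122aa21Da2C$
  rot[1] = DD122aa21Da2C$C
  rot[2] = D122aa21Da2C$CD
  rot[3] = 122aa21Da2C$CDD
  rot[4] = 22aa21Da2C$CDD1
  rot[5] = 2aa21Da2C$CDD12
  rot[6] = aa21Da2C$CDD122
  rot[7] = a21Da2C$CDD122a
  rot[8] = 21Da2C$CDD122aa
  rot[9] = 1Da2C$CDD122aa2
  rot[10] = Da2C$CDD122aa21
  rot[11] = a2C$CDD122aa21D
  rot[12] = 2C$CDD122aa21Da
  rot[13] = C$CDD122aa21Da2
  rot[14] = $CDD122aa21Da2C
Sorted (with $ < everything):
  sorted[0] = $CDD122aa21Da2C
  sorted[1] = 122aa21Da2C$CDD
  sorted[2] = 1Da2C$CDD122aa2
  sorted[3] = 21Da2C$CDD122aa
  sorted[4] = 22aa21Da2C$CDD1
  sorted[5] = 2C$CDD122aa21Da
  sorted[6] = 2aa21Da2C$CDD12
  sorted[7] = C$CDD122aa21Da2
  sorted[8] = CDD122aa21Da2C$
  sorted[9] = D122aa21Da2C$CD
  sorted[10] = DD122aa21Da2C$C
  sorted[11] = Da2C$CDD122aa21
  sorted[12] = a21Da2C$CDD122a
  sorted[13] = a2C$CDD122aa21D
  sorted[14] = aa21Da2C$CDD122
sorted[10] = DD122aa21Da2C$C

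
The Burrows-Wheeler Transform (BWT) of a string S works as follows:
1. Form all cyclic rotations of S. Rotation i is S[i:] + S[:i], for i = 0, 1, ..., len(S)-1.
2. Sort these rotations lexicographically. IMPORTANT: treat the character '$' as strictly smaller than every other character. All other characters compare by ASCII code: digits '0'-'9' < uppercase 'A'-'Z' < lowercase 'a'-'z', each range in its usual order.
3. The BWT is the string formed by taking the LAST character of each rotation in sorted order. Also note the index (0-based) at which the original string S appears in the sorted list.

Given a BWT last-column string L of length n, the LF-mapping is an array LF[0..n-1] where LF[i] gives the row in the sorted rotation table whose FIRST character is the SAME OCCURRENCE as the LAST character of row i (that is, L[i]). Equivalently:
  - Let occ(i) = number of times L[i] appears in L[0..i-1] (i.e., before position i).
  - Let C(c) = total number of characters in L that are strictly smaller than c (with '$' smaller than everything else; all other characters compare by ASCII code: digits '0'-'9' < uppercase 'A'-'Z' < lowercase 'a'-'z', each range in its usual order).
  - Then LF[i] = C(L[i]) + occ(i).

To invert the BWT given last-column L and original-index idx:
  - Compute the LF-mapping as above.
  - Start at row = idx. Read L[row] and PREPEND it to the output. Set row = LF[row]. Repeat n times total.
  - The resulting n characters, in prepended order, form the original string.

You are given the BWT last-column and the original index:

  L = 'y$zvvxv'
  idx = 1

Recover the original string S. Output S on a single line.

Answer: vvzvxy$

Derivation:
LF mapping: 5 0 6 1 2 4 3
Walk LF starting at row 1, prepending L[row]:
  step 1: row=1, L[1]='$', prepend. Next row=LF[1]=0
  step 2: row=0, L[0]='y', prepend. Next row=LF[0]=5
  step 3: row=5, L[5]='x', prepend. Next row=LF[5]=4
  step 4: row=4, L[4]='v', prepend. Next row=LF[4]=2
  step 5: row=2, L[2]='z', prepend. Next row=LF[2]=6
  step 6: row=6, L[6]='v', prepend. Next row=LF[6]=3
  step 7: row=3, L[3]='v', prepend. Next row=LF[3]=1
Reversed output: vvzvxy$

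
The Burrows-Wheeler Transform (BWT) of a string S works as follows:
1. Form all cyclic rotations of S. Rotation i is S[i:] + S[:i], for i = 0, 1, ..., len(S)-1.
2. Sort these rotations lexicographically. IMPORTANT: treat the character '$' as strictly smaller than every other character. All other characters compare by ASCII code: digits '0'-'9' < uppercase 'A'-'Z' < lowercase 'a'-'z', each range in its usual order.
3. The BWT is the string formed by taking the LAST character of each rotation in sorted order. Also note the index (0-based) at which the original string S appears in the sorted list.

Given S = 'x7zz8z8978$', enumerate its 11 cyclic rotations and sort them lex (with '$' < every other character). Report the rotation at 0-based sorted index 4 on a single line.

Answer: 8978$x7zz8z

Derivation:
All 11 rotations (rotation i = S[i:]+S[:i]):
  rot[0] = x7zz8z8978$
  rot[1] = 7zz8z8978$x
  rot[2] = zz8z8978$x7
  rot[3] = z8z8978$x7z
  rot[4] = 8z8978$x7zz
  rot[5] = z8978$x7zz8
  rot[6] = 8978$x7zz8z
  rot[7] = 978$x7zz8z8
  rot[8] = 78$x7zz8z89
  rot[9] = 8$x7zz8z897
  rot[10] = $x7zz8z8978
Sorted (with $ < everything):
  sorted[0] = $x7zz8z8978
  sorted[1] = 78$x7zz8z89
  sorted[2] = 7zz8z8978$x
  sorted[3] = 8$x7zz8z897
  sorted[4] = 8978$x7zz8z
  sorted[5] = 8z8978$x7zz
  sorted[6] = 978$x7zz8z8
  sorted[7] = x7zz8z8978$
  sorted[8] = z8978$x7zz8
  sorted[9] = z8z8978$x7z
  sorted[10] = zz8z8978$x7
sorted[4] = 8978$x7zz8z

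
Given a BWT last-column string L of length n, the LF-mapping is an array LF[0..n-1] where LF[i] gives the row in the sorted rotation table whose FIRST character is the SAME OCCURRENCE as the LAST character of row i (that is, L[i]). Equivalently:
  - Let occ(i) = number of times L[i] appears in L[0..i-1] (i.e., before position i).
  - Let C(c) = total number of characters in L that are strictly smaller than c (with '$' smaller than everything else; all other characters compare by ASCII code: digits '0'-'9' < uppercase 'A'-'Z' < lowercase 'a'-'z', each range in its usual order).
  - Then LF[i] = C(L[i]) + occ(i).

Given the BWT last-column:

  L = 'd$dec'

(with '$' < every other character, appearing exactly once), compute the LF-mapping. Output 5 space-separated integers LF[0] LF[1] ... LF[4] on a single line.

Char counts: '$':1, 'c':1, 'd':2, 'e':1
C (first-col start): C('$')=0, C('c')=1, C('d')=2, C('e')=4
L[0]='d': occ=0, LF[0]=C('d')+0=2+0=2
L[1]='$': occ=0, LF[1]=C('$')+0=0+0=0
L[2]='d': occ=1, LF[2]=C('d')+1=2+1=3
L[3]='e': occ=0, LF[3]=C('e')+0=4+0=4
L[4]='c': occ=0, LF[4]=C('c')+0=1+0=1

Answer: 2 0 3 4 1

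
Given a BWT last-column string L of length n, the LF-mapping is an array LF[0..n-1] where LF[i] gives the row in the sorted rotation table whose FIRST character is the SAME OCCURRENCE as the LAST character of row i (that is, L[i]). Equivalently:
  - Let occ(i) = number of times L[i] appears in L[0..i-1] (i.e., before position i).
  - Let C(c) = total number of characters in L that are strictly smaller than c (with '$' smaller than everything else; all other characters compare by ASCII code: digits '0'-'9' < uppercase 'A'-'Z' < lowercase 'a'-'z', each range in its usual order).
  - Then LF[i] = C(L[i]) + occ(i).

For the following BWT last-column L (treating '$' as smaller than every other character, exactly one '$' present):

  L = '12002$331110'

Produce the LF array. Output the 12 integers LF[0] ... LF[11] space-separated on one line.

Char counts: '$':1, '0':3, '1':4, '2':2, '3':2
C (first-col start): C('$')=0, C('0')=1, C('1')=4, C('2')=8, C('3')=10
L[0]='1': occ=0, LF[0]=C('1')+0=4+0=4
L[1]='2': occ=0, LF[1]=C('2')+0=8+0=8
L[2]='0': occ=0, LF[2]=C('0')+0=1+0=1
L[3]='0': occ=1, LF[3]=C('0')+1=1+1=2
L[4]='2': occ=1, LF[4]=C('2')+1=8+1=9
L[5]='$': occ=0, LF[5]=C('$')+0=0+0=0
L[6]='3': occ=0, LF[6]=C('3')+0=10+0=10
L[7]='3': occ=1, LF[7]=C('3')+1=10+1=11
L[8]='1': occ=1, LF[8]=C('1')+1=4+1=5
L[9]='1': occ=2, LF[9]=C('1')+2=4+2=6
L[10]='1': occ=3, LF[10]=C('1')+3=4+3=7
L[11]='0': occ=2, LF[11]=C('0')+2=1+2=3

Answer: 4 8 1 2 9 0 10 11 5 6 7 3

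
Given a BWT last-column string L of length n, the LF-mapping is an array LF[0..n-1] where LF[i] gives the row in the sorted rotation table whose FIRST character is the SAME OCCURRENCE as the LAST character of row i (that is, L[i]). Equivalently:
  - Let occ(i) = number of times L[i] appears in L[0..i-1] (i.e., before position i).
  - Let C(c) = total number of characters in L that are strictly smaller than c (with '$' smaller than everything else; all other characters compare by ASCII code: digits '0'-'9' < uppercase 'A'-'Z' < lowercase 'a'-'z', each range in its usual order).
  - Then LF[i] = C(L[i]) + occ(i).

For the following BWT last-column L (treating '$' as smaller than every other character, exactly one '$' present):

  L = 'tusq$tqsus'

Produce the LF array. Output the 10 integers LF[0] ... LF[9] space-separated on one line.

Answer: 6 8 3 1 0 7 2 4 9 5

Derivation:
Char counts: '$':1, 'q':2, 's':3, 't':2, 'u':2
C (first-col start): C('$')=0, C('q')=1, C('s')=3, C('t')=6, C('u')=8
L[0]='t': occ=0, LF[0]=C('t')+0=6+0=6
L[1]='u': occ=0, LF[1]=C('u')+0=8+0=8
L[2]='s': occ=0, LF[2]=C('s')+0=3+0=3
L[3]='q': occ=0, LF[3]=C('q')+0=1+0=1
L[4]='$': occ=0, LF[4]=C('$')+0=0+0=0
L[5]='t': occ=1, LF[5]=C('t')+1=6+1=7
L[6]='q': occ=1, LF[6]=C('q')+1=1+1=2
L[7]='s': occ=1, LF[7]=C('s')+1=3+1=4
L[8]='u': occ=1, LF[8]=C('u')+1=8+1=9
L[9]='s': occ=2, LF[9]=C('s')+2=3+2=5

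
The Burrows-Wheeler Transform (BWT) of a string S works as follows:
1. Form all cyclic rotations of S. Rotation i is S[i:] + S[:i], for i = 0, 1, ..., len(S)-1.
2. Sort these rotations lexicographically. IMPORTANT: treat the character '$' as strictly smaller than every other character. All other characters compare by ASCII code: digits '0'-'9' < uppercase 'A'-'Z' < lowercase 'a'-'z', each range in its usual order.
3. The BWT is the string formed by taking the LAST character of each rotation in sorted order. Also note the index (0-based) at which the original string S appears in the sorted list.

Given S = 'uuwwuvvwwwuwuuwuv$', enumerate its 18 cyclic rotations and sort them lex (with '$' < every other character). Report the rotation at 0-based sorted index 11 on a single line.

Answer: wuuwuv$uuwwuvvwwwu

Derivation:
All 18 rotations (rotation i = S[i:]+S[:i]):
  rot[0] = uuwwuvvwwwuwuuwuv$
  rot[1] = uwwuvvwwwuwuuwuv$u
  rot[2] = wwuvvwwwuwuuwuv$uu
  rot[3] = wuvvwwwuwuuwuv$uuw
  rot[4] = uvvwwwuwuuwuv$uuww
  rot[5] = vvwwwuwuuwuv$uuwwu
  rot[6] = vwwwuwuuwuv$uuwwuv
  rot[7] = wwwuwuuwuv$uuwwuvv
  rot[8] = wwuwuuwuv$uuwwuvvw
  rot[9] = wuwuuwuv$uuwwuvvww
  rot[10] = uwuuwuv$uuwwuvvwww
  rot[11] = wuuwuv$uuwwuvvwwwu
  rot[12] = uuwuv$uuwwuvvwwwuw
  rot[13] = uwuv$uuwwuvvwwwuwu
  rot[14] = wuv$uuwwuvvwwwuwuu
  rot[15] = uv$uuwwuvvwwwuwuuw
  rot[16] = v$uuwwuvvwwwuwuuwu
  rot[17] = $uuwwuvvwwwuwuuwuv
Sorted (with $ < everything):
  sorted[0] = $uuwwuvvwwwuwuuwuv
  sorted[1] = uuwuv$uuwwuvvwwwuw
  sorted[2] = uuwwuvvwwwuwuuwuv$
  sorted[3] = uv$uuwwuvvwwwuwuuw
  sorted[4] = uvvwwwuwuuwuv$uuww
  sorted[5] = uwuuwuv$uuwwuvvwww
  sorted[6] = uwuv$uuwwuvvwwwuwu
  sorted[7] = uwwuvvwwwuwuuwuv$u
  sorted[8] = v$uuwwuvvwwwuwuuwu
  sorted[9] = vvwwwuwuuwuv$uuwwu
  sorted[10] = vwwwuwuuwuv$uuwwuv
  sorted[11] = wuuwuv$uuwwuvvwwwu
  sorted[12] = wuv$uuwwuvvwwwuwuu
  sorted[13] = wuvvwwwuwuuwuv$uuw
  sorted[14] = wuwuuwuv$uuwwuvvww
  sorted[15] = wwuvvwwwuwuuwuv$uu
  sorted[16] = wwuwuuwuv$uuwwuvvw
  sorted[17] = wwwuwuuwuv$uuwwuvv
sorted[11] = wuuwuv$uuwwuvvwwwu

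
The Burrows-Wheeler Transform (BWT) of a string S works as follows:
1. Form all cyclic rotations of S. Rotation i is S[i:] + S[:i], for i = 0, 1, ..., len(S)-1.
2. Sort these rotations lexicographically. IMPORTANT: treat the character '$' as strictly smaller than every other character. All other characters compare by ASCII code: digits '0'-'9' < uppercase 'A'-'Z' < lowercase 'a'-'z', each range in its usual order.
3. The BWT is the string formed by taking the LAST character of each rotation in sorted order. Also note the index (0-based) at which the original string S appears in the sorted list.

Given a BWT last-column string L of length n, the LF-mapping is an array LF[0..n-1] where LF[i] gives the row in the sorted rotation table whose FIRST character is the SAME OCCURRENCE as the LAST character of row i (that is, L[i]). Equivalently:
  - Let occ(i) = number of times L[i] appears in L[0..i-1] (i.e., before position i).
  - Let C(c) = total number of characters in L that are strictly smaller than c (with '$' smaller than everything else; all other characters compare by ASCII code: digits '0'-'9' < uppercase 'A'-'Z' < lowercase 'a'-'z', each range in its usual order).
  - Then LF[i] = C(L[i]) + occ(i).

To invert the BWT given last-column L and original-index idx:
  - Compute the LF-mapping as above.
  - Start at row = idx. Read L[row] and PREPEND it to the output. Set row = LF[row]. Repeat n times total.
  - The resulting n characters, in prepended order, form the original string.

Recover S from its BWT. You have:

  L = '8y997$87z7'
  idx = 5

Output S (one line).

LF mapping: 4 8 6 7 1 0 5 2 9 3
Walk LF starting at row 5, prepending L[row]:
  step 1: row=5, L[5]='$', prepend. Next row=LF[5]=0
  step 2: row=0, L[0]='8', prepend. Next row=LF[0]=4
  step 3: row=4, L[4]='7', prepend. Next row=LF[4]=1
  step 4: row=1, L[1]='y', prepend. Next row=LF[1]=8
  step 5: row=8, L[8]='z', prepend. Next row=LF[8]=9
  step 6: row=9, L[9]='7', prepend. Next row=LF[9]=3
  step 7: row=3, L[3]='9', prepend. Next row=LF[3]=7
  step 8: row=7, L[7]='7', prepend. Next row=LF[7]=2
  step 9: row=2, L[2]='9', prepend. Next row=LF[2]=6
  step 10: row=6, L[6]='8', prepend. Next row=LF[6]=5
Reversed output: 89797zy78$

Answer: 89797zy78$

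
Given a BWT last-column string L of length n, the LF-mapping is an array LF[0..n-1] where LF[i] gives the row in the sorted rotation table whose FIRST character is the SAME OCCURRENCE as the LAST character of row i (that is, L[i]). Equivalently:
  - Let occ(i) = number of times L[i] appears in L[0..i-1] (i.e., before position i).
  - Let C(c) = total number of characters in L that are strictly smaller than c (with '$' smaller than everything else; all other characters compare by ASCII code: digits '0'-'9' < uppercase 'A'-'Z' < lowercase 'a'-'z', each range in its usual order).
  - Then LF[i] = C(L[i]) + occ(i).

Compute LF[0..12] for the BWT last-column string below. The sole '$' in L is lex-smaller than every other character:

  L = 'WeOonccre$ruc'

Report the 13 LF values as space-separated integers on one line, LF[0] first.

Answer: 2 6 1 9 8 3 4 10 7 0 11 12 5

Derivation:
Char counts: '$':1, 'O':1, 'W':1, 'c':3, 'e':2, 'n':1, 'o':1, 'r':2, 'u':1
C (first-col start): C('$')=0, C('O')=1, C('W')=2, C('c')=3, C('e')=6, C('n')=8, C('o')=9, C('r')=10, C('u')=12
L[0]='W': occ=0, LF[0]=C('W')+0=2+0=2
L[1]='e': occ=0, LF[1]=C('e')+0=6+0=6
L[2]='O': occ=0, LF[2]=C('O')+0=1+0=1
L[3]='o': occ=0, LF[3]=C('o')+0=9+0=9
L[4]='n': occ=0, LF[4]=C('n')+0=8+0=8
L[5]='c': occ=0, LF[5]=C('c')+0=3+0=3
L[6]='c': occ=1, LF[6]=C('c')+1=3+1=4
L[7]='r': occ=0, LF[7]=C('r')+0=10+0=10
L[8]='e': occ=1, LF[8]=C('e')+1=6+1=7
L[9]='$': occ=0, LF[9]=C('$')+0=0+0=0
L[10]='r': occ=1, LF[10]=C('r')+1=10+1=11
L[11]='u': occ=0, LF[11]=C('u')+0=12+0=12
L[12]='c': occ=2, LF[12]=C('c')+2=3+2=5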